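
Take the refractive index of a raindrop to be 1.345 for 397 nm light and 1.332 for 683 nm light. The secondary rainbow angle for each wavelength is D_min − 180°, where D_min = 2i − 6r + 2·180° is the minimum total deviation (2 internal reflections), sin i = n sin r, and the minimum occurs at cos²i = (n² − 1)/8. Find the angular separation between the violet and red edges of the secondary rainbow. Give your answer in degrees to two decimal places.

At 397 nm (n = 1.345): cos²i = 0.10113 → i = 71.458°, r = 44.821°, D_min = 233.987°, rainbow angle = 53.987°.
At 683 nm (n = 1.332): cos²i = 0.09678 → i = 71.875°, r = 45.520°, D_min = 230.628°, rainbow angle = 50.628°.
Angular width = |53.987° − 50.628°| = 3.359°.

3.36°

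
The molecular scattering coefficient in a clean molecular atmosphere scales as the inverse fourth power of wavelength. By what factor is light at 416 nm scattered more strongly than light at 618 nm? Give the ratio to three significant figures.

4.87

Rayleigh scattering ∝ λ⁻⁴, so the ratio of coefficients is the inverse fourth power of the wavelength ratio.
σ(416)/σ(618) = (618/416)⁴ = (1.4856)⁴ = 4.871.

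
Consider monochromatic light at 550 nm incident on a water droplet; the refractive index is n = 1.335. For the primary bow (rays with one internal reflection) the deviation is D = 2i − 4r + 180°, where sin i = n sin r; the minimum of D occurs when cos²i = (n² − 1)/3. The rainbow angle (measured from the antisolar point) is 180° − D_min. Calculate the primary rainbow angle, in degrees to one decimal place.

41.8°

cos²i = (1.78222 − 1)/3 = 0.26074; i = arccos(0.51063) = 59.294°.
sin r = sin 59.294°/1.335 = 0.64405; r = 40.094°.
D_min = 2·59.294° − 4·40.094° + 180° = 138.212°.
Rainbow angle = 180° − D_min = 41.788°.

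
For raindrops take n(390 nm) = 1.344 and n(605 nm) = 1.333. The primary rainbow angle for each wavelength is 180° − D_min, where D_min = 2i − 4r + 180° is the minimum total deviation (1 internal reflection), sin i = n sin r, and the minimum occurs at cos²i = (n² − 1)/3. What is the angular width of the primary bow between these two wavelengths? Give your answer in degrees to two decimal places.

1.57°

At 390 nm (n = 1.344): cos²i = 0.26878 → i = 58.772°, r = 39.512°, D_min = 139.495°, rainbow angle = 40.505°.
At 605 nm (n = 1.333): cos²i = 0.25896 → i = 59.410°, r = 40.225°, D_min = 137.922°, rainbow angle = 42.078°.
Angular width = |40.505° − 42.078°| = 1.573°.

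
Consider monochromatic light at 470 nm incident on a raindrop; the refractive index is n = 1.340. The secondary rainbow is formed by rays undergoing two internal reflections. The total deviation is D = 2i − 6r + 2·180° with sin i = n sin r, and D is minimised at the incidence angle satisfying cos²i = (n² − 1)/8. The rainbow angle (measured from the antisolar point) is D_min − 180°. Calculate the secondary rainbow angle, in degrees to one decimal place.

52.7°

cos²i = (1.79560 − 1)/8 = 0.09945; i = arccos(0.31536) = 71.618°.
sin r = sin 71.618°/1.340 = 0.70819; r = 45.088°.
D_min = 2·71.618° − 6·45.088° + 360° = 232.709°.
Rainbow angle = D_min − 180° = 52.709°.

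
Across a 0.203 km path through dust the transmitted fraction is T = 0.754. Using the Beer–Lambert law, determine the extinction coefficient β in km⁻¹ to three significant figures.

1.39 km⁻¹

Beer–Lambert: T = exp(−βL) ⇒ β = −ln(T)/L = −ln(0.754)/0.203 = 0.2824/0.203 = 1.391 km⁻¹.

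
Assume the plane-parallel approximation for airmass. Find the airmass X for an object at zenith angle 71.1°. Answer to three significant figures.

X = sec z = 1/cos 71.1° = 1/0.3239 = 3.0872.

3.09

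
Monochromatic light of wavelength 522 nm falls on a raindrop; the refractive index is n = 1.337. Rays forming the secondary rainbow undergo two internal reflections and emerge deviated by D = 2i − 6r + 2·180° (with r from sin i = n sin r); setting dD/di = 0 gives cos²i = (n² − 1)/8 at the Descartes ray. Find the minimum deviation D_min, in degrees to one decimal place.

cos²i = (1.78757 − 1)/8 = 0.09845; i = arccos(0.31376) = 71.714°.
sin r = sin 71.714°/1.337 = 0.71017; r = 45.249°.
D_min = 2·71.714° − 6·45.249° + 360° = 231.934°.

231.9°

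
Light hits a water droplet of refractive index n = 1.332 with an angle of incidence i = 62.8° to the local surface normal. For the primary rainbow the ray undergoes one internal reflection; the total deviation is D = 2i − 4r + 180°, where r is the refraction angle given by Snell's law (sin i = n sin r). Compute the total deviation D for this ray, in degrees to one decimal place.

sin r = sin 62.8° / 1.332 = 0.8894/1.332 = 0.6677; r = 41.89°.
D = 2·62.8° − 4·41.89° + 180° = 125.60° − 167.57° + 180° = 138.03°.

138.0°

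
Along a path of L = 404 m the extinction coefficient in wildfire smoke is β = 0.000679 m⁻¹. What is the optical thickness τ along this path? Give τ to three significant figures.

τ = β·L = 0.000679 × 404 = 0.2743.

0.274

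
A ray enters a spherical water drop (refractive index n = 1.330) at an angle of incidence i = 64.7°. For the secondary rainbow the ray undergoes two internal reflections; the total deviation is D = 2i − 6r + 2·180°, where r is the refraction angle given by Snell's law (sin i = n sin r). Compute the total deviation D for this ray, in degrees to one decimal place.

232.5°

sin r = sin 64.7° / 1.330 = 0.9041/1.330 = 0.6798; r = 42.82°.
D = 2·64.7° − 6·42.82° + 2·180° = 129.40° − 256.95° + 360° = 232.45°.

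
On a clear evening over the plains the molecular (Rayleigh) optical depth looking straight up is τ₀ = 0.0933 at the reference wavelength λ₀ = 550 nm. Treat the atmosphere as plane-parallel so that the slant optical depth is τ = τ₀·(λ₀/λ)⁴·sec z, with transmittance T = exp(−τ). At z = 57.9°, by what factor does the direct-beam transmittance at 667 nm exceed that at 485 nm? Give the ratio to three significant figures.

Airmass: sec 57.9° = 1.8818.
τ(667 nm) = 0.0933 × (550/667)⁴ × 1.8818 = 0.0933 × 0.4623 × 1.8818 = 0.0812.
τ(485 nm) = 0.0933 × (550/485)⁴ × 1.8818 = 0.0933 × 1.6538 × 1.8818 = 0.2904.
T(667)/T(485) = exp(τ_B − τ_A) = exp(0.2092) = 1.2327.

1.23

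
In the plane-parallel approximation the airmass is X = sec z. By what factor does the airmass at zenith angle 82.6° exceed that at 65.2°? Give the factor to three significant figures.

3.26

X(82.6°)/X(65.2°) = sec 82.6° / sec 65.2° = cos 65.2° / cos 82.6° = 0.4195/0.1288 = 3.2567.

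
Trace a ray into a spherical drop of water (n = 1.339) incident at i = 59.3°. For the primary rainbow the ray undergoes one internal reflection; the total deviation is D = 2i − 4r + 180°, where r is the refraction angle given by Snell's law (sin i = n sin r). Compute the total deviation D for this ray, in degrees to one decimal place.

sin r = sin 59.3° / 1.339 = 0.8599/1.339 = 0.6422; r = 39.95°.
D = 2·59.3° − 4·39.95° + 180° = 118.60° − 159.81° + 180° = 138.79°.

138.8°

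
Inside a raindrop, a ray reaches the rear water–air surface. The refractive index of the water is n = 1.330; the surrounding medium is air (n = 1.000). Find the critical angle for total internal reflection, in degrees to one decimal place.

sin θ_c = n_air / n = 1.000 / 1.330 = 0.7519.
θ_c = arcsin(0.7519) = 48.75°.

48.8°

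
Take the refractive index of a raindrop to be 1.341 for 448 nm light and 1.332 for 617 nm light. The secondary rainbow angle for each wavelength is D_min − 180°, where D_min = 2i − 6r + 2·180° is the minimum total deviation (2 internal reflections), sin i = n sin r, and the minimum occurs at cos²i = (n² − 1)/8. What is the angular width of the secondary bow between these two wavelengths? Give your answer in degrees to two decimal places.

2.34°

At 448 nm (n = 1.341): cos²i = 0.09979 → i = 71.586°, r = 45.034°, D_min = 232.966°, rainbow angle = 52.966°.
At 617 nm (n = 1.332): cos²i = 0.09678 → i = 71.875°, r = 45.520°, D_min = 230.628°, rainbow angle = 50.628°.
Angular width = |52.966° − 50.628°| = 2.337°.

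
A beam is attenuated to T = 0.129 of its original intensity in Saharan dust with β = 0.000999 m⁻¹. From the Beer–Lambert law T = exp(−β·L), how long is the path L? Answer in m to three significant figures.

Beer–Lambert: T = exp(−βL) ⇒ L = −ln(T)/β = −ln(0.129)/0.000999 = 2.0479/0.000999 = 2050 m.

2050 m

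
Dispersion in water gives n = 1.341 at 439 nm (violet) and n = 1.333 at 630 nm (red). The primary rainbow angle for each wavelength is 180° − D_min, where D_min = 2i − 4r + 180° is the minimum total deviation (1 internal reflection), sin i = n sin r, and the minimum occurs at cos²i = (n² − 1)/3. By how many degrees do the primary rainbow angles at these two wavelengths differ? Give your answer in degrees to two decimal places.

At 439 nm (n = 1.341): cos²i = 0.26609 → i = 58.946°, r = 39.705°, D_min = 139.071°, rainbow angle = 40.929°.
At 630 nm (n = 1.333): cos²i = 0.25896 → i = 59.410°, r = 40.225°, D_min = 137.922°, rainbow angle = 42.078°.
Angular width = |40.929° − 42.078°| = 1.149°.

1.15°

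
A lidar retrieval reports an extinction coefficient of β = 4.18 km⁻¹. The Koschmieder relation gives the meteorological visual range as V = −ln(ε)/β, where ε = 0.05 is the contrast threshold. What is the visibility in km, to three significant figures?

0.717 km

V = −ln(0.05) / 4.18 = 2.996 / 4.18 = 0.7167 km.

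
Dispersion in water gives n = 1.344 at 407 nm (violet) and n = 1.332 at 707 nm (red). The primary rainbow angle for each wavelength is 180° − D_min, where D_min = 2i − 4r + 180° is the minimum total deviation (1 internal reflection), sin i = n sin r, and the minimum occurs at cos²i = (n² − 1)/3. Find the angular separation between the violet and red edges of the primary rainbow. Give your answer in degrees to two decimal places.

At 407 nm (n = 1.344): cos²i = 0.26878 → i = 58.772°, r = 39.512°, D_min = 139.495°, rainbow angle = 40.505°.
At 707 nm (n = 1.332): cos²i = 0.25807 → i = 59.469°, r = 40.290°, D_min = 137.776°, rainbow angle = 42.224°.
Angular width = |40.505° − 42.224°| = 1.719°.

1.72°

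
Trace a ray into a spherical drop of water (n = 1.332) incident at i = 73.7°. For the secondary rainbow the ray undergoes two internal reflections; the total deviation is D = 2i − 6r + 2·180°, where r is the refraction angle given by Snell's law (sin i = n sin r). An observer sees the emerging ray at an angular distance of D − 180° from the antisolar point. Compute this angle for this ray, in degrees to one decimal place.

50.8°

sin r = sin 73.7° / 1.332 = 0.9598/1.332 = 0.7206; r = 46.10°.
D = 2·73.7° − 6·46.10° + 2·180° = 147.40° − 276.61° + 360° = 230.79°.
Angle from antisolar point = D − 180° = 50.79°.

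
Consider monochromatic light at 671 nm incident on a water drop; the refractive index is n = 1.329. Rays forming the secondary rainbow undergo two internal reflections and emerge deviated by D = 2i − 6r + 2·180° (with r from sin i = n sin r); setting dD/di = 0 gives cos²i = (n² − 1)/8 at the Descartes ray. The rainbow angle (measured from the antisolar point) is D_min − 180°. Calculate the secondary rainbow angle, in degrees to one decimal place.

49.8°

cos²i = (1.76624 − 1)/8 = 0.09578; i = arccos(0.30948) = 71.972°.
sin r = sin 71.972°/1.329 = 0.71550; r = 45.685°.
D_min = 2·71.972° − 6·45.685° + 360° = 229.837°.
Rainbow angle = D_min − 180° = 49.837°.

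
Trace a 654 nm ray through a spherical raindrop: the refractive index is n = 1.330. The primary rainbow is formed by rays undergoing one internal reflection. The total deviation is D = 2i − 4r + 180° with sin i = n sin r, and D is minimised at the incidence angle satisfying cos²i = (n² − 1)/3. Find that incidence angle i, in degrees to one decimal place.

cos²i = (1.330² − 1)/3 = (1.76890 − 1)/3 = 0.25630.
cos i = 0.50626, so i = 59.585°.

59.6°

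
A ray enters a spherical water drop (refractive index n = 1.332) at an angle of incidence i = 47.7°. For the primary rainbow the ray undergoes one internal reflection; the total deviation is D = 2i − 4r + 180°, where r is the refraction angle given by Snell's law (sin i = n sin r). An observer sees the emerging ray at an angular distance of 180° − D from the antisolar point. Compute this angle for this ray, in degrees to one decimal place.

sin r = sin 47.7° / 1.332 = 0.7396/1.332 = 0.5553; r = 33.73°.
D = 2·47.7° − 4·33.73° + 180° = 95.40° − 134.92° + 180° = 140.48°.
Angle from antisolar point = 180° − D = 39.52°.

39.5°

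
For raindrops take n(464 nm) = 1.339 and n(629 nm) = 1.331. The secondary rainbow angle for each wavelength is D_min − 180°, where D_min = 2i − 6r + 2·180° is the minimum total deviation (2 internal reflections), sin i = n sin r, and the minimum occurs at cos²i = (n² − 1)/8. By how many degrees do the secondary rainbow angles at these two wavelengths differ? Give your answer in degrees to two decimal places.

2.09°

At 464 nm (n = 1.339): cos²i = 0.09912 → i = 71.650°, r = 45.141°, D_min = 232.451°, rainbow angle = 52.451°.
At 629 nm (n = 1.331): cos²i = 0.09645 → i = 71.907°, r = 45.575°, D_min = 230.365°, rainbow angle = 50.365°.
Angular width = |52.451° − 50.365°| = 2.086°.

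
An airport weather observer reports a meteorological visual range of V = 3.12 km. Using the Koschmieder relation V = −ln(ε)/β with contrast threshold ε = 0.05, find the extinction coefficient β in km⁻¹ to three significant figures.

β = −ln(0.05) / V = 2.996 / 3.12 = 0.9602 km⁻¹.

0.960 km⁻¹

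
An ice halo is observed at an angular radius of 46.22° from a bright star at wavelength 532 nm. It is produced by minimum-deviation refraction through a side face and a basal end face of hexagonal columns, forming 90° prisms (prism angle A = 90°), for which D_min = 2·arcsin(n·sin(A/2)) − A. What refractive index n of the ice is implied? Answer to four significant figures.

1.312

Rearranging: n = sin((D_min + A)/2) / sin(A/2).
(D_min + A)/2 = (46.22° + 90°)/2 = 68.110°.
n = sin 68.110° / sin 45° = 0.9279 / 0.7071 = 1.3123.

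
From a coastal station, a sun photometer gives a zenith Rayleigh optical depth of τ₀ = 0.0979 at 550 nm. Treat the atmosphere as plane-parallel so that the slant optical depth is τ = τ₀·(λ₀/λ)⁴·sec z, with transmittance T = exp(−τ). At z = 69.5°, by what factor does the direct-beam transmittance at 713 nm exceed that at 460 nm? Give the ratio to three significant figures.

1.60

Airmass: sec 69.5° = 2.8555.
τ(713 nm) = 0.0979 × (550/713)⁴ × 2.8555 = 0.0979 × 0.3541 × 2.8555 = 0.0990.
τ(460 nm) = 0.0979 × (550/460)⁴ × 2.8555 = 0.0979 × 2.0437 × 2.8555 = 0.5713.
T(713)/T(460) = exp(τ_B − τ_A) = exp(0.4723) = 1.6037.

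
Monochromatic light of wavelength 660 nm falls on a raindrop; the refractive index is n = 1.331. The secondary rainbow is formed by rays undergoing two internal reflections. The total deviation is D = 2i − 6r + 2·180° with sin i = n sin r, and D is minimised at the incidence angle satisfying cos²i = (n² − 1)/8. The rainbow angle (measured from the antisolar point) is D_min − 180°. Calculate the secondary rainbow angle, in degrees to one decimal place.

50.4°

cos²i = (1.77156 − 1)/8 = 0.09645; i = arccos(0.31056) = 71.907°.
sin r = sin 71.907°/1.331 = 0.71417; r = 45.575°.
D_min = 2·71.907° − 6·45.575° + 360° = 230.365°.
Rainbow angle = D_min − 180° = 50.365°.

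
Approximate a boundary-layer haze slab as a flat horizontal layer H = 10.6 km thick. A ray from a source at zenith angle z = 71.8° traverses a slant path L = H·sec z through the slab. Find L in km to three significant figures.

33.9 km

sec z = 1/cos 71.8° = 3.2017.
L = 10.6 × 3.2017 = 33.938 km.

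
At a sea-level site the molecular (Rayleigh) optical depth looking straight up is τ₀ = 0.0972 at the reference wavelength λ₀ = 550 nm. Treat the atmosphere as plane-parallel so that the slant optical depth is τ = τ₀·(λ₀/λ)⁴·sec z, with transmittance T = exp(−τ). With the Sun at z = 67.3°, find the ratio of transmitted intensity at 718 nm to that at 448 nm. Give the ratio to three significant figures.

1.62

Airmass: sec 67.3° = 2.5913.
τ(718 nm) = 0.0972 × (550/718)⁴ × 2.5913 = 0.0972 × 0.3443 × 2.5913 = 0.0867.
τ(448 nm) = 0.0972 × (550/448)⁴ × 2.5913 = 0.0972 × 2.2716 × 2.5913 = 0.5722.
T(718)/T(448) = exp(τ_B − τ_A) = exp(0.4854) = 1.6249.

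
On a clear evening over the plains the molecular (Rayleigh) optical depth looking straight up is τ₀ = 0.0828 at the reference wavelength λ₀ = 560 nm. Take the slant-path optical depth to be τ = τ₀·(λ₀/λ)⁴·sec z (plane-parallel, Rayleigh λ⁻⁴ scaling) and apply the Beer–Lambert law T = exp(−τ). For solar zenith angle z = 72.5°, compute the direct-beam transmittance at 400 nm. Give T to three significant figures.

0.347

sec 72.5° = 3.3255.
τ = 0.0828 × (560/400)⁴ × 3.3255 = 0.0828 × 3.8416 × 3.3255 = 1.0578.
T = exp(−1.0578) = 0.3472.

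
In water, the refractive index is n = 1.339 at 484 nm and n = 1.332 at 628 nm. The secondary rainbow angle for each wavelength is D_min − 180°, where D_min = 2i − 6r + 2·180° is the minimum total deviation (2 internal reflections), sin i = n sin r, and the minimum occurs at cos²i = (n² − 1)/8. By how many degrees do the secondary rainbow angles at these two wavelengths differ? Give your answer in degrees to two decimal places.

1.82°

At 484 nm (n = 1.339): cos²i = 0.09912 → i = 71.650°, r = 45.141°, D_min = 232.451°, rainbow angle = 52.451°.
At 628 nm (n = 1.332): cos²i = 0.09678 → i = 71.875°, r = 45.520°, D_min = 230.628°, rainbow angle = 50.628°.
Angular width = |52.451° − 50.628°| = 1.823°.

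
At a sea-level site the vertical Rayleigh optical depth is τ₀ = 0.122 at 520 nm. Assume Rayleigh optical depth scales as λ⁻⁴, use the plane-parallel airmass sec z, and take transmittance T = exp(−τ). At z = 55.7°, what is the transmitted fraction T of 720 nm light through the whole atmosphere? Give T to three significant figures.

0.943

sec 55.7° = 1.7745.
τ = 0.122 × (520/720)⁴ × 1.7745 = 0.122 × 0.2721 × 1.7745 = 0.0589.
T = exp(−0.0589) = 0.9428.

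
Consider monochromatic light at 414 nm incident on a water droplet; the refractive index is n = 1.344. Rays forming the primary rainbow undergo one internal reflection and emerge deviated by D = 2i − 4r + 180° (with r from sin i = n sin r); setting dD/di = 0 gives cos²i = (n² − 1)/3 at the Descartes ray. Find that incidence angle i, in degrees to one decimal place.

58.8°

cos²i = (1.344² − 1)/3 = (1.80634 − 1)/3 = 0.26878.
cos i = 0.51844, so i = 58.772°.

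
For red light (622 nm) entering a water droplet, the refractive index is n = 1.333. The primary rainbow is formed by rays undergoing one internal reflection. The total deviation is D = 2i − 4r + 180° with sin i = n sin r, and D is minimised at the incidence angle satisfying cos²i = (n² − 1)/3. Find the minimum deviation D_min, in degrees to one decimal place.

cos²i = (1.77689 − 1)/3 = 0.25896; i = arccos(0.50888) = 59.410°.
sin r = sin 59.410°/1.333 = 0.64579; r = 40.225°.
D_min = 2·59.410° − 4·40.225° + 180° = 137.922°.

137.9°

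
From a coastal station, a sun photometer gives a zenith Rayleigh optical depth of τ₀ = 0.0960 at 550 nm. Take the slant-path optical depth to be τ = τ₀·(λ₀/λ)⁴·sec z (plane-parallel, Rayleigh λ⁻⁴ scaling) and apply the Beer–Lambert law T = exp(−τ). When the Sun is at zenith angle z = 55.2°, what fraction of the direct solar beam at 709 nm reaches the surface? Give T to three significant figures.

0.941

sec 55.2° = 1.7522.
τ = 0.0960 × (550/709)⁴ × 1.7522 = 0.0960 × 0.3621 × 1.7522 = 0.0609.
T = exp(−0.0609) = 0.9409.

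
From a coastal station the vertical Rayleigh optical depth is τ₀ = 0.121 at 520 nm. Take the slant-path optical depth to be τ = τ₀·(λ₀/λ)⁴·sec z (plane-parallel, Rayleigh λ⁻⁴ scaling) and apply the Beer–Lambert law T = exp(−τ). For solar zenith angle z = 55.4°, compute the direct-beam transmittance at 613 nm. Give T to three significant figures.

0.896

sec 55.4° = 1.7610.
τ = 0.121 × (520/613)⁴ × 1.7610 = 0.121 × 0.5178 × 1.7610 = 0.1103.
T = exp(−0.1103) = 0.8955.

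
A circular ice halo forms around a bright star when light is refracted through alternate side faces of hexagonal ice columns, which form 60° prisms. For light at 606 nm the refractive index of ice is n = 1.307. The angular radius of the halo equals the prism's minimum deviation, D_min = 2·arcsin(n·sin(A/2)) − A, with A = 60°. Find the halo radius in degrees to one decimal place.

21.6°

n·sin(A/2) = 1.307 × sin 30° = 1.307 × 0.5000 = 0.6535.
D_min = 2·arcsin(0.6535) − 60° = 2 × 40.806° − 60° = 21.612°.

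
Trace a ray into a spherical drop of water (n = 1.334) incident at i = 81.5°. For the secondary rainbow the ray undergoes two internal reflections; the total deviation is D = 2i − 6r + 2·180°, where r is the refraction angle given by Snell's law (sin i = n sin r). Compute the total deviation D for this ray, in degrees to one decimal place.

235.9°

sin r = sin 81.5° / 1.334 = 0.9890/1.334 = 0.7414; r = 47.85°.
D = 2·81.5° − 6·47.85° + 2·180° = 163.00° − 287.10° + 360° = 235.90°.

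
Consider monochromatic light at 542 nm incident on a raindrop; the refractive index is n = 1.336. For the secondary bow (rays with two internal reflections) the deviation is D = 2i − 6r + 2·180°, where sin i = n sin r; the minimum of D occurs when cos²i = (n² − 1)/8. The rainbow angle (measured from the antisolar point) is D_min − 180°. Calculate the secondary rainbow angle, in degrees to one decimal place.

51.7°

cos²i = (1.78490 − 1)/8 = 0.09811; i = arccos(0.31323) = 71.746°.
sin r = sin 71.746°/1.336 = 0.71084; r = 45.303°.
D_min = 2·71.746° − 6·45.303° + 360° = 231.674°.
Rainbow angle = D_min − 180° = 51.674°.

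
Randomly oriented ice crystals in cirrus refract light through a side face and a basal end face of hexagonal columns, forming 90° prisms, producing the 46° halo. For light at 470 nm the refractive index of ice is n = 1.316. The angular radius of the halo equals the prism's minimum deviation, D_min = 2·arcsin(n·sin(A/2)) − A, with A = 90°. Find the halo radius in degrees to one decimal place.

47.0°

n·sin(A/2) = 1.316 × sin 45° = 1.316 × 0.7071 = 0.9306.
D_min = 2·arcsin(0.9306) − 90° = 2 × 68.521° − 90° = 47.042°.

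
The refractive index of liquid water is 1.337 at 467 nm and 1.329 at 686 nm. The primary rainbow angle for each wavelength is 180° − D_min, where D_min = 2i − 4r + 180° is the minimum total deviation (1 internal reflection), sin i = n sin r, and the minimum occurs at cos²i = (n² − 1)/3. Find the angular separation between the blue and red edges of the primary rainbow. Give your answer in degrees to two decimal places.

1.16°

At 467 nm (n = 1.337): cos²i = 0.26252 → i = 59.178°, r = 39.964°, D_min = 138.500°, rainbow angle = 41.500°.
At 686 nm (n = 1.329): cos²i = 0.25541 → i = 59.643°, r = 40.487°, D_min = 137.337°, rainbow angle = 42.663°.
Angular width = |41.500° − 42.663°| = 1.163°.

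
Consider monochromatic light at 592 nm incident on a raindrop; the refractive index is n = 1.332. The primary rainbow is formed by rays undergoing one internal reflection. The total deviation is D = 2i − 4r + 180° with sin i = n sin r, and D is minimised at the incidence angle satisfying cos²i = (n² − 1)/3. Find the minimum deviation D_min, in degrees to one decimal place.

cos²i = (1.77422 − 1)/3 = 0.25807; i = arccos(0.50801) = 59.469°.
sin r = sin 59.469°/1.332 = 0.64666; r = 40.290°.
D_min = 2·59.469° − 4·40.290° + 180° = 137.776°.

137.8°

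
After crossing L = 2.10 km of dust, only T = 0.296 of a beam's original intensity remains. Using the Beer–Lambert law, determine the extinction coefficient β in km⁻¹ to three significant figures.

0.580 km⁻¹

Beer–Lambert: T = exp(−βL) ⇒ β = −ln(T)/L = −ln(0.296)/2.10 = 1.2174/2.10 = 0.5797 km⁻¹.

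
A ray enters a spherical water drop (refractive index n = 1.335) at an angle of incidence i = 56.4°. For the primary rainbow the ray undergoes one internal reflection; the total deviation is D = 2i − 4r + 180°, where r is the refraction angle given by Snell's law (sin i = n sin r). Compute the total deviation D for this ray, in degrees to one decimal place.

138.4°

sin r = sin 56.4° / 1.335 = 0.8329/1.335 = 0.6239; r = 38.60°.
D = 2·56.4° − 4·38.60° + 180° = 112.80° − 154.41° + 180° = 138.39°.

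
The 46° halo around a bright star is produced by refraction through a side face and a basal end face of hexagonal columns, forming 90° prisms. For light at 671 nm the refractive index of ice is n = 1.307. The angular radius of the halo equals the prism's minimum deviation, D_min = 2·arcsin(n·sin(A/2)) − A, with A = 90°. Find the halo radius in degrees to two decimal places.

45.09°

n·sin(A/2) = 1.307 × sin 45° = 1.307 × 0.7071 = 0.9242.
D_min = 2·arcsin(0.9242) − 90° = 2 × 67.546° − 90° = 45.093°.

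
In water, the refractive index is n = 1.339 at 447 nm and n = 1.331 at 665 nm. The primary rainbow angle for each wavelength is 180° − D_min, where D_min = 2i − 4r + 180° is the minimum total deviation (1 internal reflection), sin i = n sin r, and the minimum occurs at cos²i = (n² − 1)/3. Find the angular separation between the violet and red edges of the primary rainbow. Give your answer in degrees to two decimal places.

At 447 nm (n = 1.339): cos²i = 0.26431 → i = 59.062°, r = 39.834°, D_min = 138.786°, rainbow angle = 41.214°.
At 665 nm (n = 1.331): cos²i = 0.25719 → i = 59.527°, r = 40.356°, D_min = 137.630°, rainbow angle = 42.370°.
Angular width = |41.214° − 42.370°| = 1.156°.

1.16°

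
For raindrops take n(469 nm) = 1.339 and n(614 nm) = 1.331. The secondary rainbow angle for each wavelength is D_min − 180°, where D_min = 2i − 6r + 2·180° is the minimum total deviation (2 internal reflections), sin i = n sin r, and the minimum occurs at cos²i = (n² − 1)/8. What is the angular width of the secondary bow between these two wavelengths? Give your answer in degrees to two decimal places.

2.09°

At 469 nm (n = 1.339): cos²i = 0.09912 → i = 71.650°, r = 45.141°, D_min = 232.451°, rainbow angle = 52.451°.
At 614 nm (n = 1.331): cos²i = 0.09645 → i = 71.907°, r = 45.575°, D_min = 230.365°, rainbow angle = 50.365°.
Angular width = |52.451° − 50.365°| = 2.086°.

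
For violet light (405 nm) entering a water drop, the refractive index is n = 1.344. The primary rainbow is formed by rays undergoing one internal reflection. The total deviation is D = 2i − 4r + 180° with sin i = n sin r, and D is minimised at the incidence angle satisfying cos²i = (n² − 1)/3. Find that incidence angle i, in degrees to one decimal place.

58.8°

cos²i = (1.344² − 1)/3 = (1.80634 − 1)/3 = 0.26878.
cos i = 0.51844, so i = 58.772°.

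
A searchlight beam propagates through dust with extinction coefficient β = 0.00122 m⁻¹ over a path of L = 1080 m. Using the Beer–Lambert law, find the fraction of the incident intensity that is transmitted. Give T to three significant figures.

0.268

τ = β·L = 0.00122 × 1080 = 1.3176.
T = exp(−1.3176) = 0.2678.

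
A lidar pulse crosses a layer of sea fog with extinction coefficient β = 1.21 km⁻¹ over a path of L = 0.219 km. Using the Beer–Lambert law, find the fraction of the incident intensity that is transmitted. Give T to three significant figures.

τ = β·L = 1.21 × 0.219 = 0.2650.
T = exp(−0.2650) = 0.7672.

0.767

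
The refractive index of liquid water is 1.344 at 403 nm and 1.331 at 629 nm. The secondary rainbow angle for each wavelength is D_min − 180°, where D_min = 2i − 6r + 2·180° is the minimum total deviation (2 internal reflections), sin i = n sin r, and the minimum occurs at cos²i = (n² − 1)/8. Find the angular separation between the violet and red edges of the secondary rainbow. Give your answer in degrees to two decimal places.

3.37°

At 403 nm (n = 1.344): cos²i = 0.10079 → i = 71.490°, r = 44.874°, D_min = 233.733°, rainbow angle = 53.733°.
At 629 nm (n = 1.331): cos²i = 0.09645 → i = 71.907°, r = 45.575°, D_min = 230.365°, rainbow angle = 50.365°.
Angular width = |53.733° − 50.365°| = 3.368°.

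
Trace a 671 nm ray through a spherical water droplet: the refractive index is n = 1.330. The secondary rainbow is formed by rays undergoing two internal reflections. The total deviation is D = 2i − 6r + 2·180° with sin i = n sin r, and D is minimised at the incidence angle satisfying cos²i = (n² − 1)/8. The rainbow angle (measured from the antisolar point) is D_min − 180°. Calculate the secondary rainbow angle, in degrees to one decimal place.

cos²i = (1.76890 − 1)/8 = 0.09611; i = arccos(0.31002) = 71.940°.
sin r = sin 71.940°/1.330 = 0.71483; r = 45.630°.
D_min = 2·71.940° − 6·45.630° + 360° = 230.101°.
Rainbow angle = D_min − 180° = 50.101°.

50.1°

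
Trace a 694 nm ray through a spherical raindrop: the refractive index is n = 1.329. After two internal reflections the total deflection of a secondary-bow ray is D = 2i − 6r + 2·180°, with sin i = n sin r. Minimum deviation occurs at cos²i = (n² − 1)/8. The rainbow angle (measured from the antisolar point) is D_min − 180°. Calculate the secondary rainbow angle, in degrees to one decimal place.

49.8°

cos²i = (1.76624 − 1)/8 = 0.09578; i = arccos(0.30948) = 71.972°.
sin r = sin 71.972°/1.329 = 0.71550; r = 45.685°.
D_min = 2·71.972° − 6·45.685° + 360° = 229.837°.
Rainbow angle = D_min − 180° = 49.837°.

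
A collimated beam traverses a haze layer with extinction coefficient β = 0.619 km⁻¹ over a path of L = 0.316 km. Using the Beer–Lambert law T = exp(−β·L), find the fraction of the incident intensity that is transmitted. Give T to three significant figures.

τ = β·L = 0.619 × 0.316 = 0.1956.
T = exp(−0.1956) = 0.8223.

0.822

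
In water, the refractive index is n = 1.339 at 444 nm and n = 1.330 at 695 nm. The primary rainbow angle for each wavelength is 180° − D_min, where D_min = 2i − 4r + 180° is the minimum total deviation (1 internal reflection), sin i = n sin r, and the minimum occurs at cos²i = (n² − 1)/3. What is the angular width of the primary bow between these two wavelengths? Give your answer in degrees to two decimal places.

1.30°

At 444 nm (n = 1.339): cos²i = 0.26431 → i = 59.062°, r = 39.834°, D_min = 138.786°, rainbow angle = 41.214°.
At 695 nm (n = 1.330): cos²i = 0.25630 → i = 59.585°, r = 40.422°, D_min = 137.484°, rainbow angle = 42.516°.
Angular width = |41.214° − 42.516°| = 1.303°.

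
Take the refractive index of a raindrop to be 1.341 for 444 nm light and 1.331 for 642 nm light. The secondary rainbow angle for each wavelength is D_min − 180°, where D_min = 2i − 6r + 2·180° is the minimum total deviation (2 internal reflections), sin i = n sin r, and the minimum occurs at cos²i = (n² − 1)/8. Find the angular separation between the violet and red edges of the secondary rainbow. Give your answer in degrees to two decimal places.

2.60°

At 444 nm (n = 1.341): cos²i = 0.09979 → i = 71.586°, r = 45.034°, D_min = 232.966°, rainbow angle = 52.966°.
At 642 nm (n = 1.331): cos²i = 0.09645 → i = 71.907°, r = 45.575°, D_min = 230.365°, rainbow angle = 50.365°.
Angular width = |52.966° − 50.365°| = 2.601°.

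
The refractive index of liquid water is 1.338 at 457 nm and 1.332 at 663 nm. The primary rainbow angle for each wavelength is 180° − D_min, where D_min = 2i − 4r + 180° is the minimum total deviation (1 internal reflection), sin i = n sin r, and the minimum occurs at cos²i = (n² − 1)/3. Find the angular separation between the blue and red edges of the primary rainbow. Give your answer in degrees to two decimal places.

At 457 nm (n = 1.338): cos²i = 0.26341 → i = 59.120°, r = 39.899°, D_min = 138.643°, rainbow angle = 41.357°.
At 663 nm (n = 1.332): cos²i = 0.25807 → i = 59.469°, r = 40.290°, D_min = 137.776°, rainbow angle = 42.224°.
Angular width = |41.357° − 42.224°| = 0.867°.

0.87°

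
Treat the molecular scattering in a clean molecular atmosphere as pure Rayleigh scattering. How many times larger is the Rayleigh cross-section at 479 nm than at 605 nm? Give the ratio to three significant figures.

2.54

Rayleigh scattering ∝ λ⁻⁴, so the ratio of coefficients is the inverse fourth power of the wavelength ratio.
σ(479)/σ(605) = (605/479)⁴ = (1.2630)⁴ = 2.545.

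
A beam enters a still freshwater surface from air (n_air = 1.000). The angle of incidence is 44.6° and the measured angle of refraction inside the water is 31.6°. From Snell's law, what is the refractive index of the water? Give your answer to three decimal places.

n = sin θ_i / sin θ_r = sin 44.6° / sin 31.6° = 0.7022 / 0.5240 = 1.3400.

1.340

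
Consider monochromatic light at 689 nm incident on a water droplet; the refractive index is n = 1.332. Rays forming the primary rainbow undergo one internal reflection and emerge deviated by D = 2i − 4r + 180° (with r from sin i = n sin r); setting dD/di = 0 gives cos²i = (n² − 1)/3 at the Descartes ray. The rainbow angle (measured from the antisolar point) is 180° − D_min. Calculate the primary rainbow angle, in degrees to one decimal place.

cos²i = (1.77422 − 1)/3 = 0.25807; i = arccos(0.50801) = 59.469°.
sin r = sin 59.469°/1.332 = 0.64666; r = 40.290°.
D_min = 2·59.469° − 4·40.290° + 180° = 137.776°.
Rainbow angle = 180° − D_min = 42.224°.

42.2°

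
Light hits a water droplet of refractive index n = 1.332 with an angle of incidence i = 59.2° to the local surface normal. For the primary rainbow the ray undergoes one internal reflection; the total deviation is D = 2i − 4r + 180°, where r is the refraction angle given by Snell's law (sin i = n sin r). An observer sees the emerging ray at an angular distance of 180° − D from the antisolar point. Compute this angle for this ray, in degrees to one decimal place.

sin r = sin 59.2° / 1.332 = 0.8590/1.332 = 0.6449; r = 40.16°.
D = 2·59.2° − 4·40.16° + 180° = 118.40° − 160.62° + 180° = 137.78°.
Angle from antisolar point = 180° − D = 42.22°.

42.2°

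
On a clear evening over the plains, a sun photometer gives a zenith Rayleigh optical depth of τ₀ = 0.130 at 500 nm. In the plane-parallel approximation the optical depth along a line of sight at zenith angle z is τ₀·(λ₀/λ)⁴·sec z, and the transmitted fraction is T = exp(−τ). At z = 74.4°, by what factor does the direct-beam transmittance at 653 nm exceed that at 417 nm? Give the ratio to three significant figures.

Airmass: sec 74.4° = 3.7186.
τ(653 nm) = 0.130 × (500/653)⁴ × 3.7186 = 0.130 × 0.3437 × 3.7186 = 0.1662.
τ(417 nm) = 0.130 × (500/417)⁴ × 3.7186 = 0.130 × 2.0670 × 3.7186 = 0.9992.
T(653)/T(417) = exp(τ_B − τ_A) = exp(0.8330) = 2.3003.

2.30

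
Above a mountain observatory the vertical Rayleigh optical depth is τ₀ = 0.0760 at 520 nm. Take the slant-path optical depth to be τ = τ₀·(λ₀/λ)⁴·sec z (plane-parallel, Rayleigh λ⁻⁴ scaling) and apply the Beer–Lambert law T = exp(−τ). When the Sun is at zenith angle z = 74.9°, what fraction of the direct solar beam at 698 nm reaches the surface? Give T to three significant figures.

sec 74.9° = 3.8387.
τ = 0.0760 × (520/698)⁴ × 3.8387 = 0.0760 × 0.3080 × 3.8387 = 0.0899.
T = exp(−0.0899) = 0.9141.

0.914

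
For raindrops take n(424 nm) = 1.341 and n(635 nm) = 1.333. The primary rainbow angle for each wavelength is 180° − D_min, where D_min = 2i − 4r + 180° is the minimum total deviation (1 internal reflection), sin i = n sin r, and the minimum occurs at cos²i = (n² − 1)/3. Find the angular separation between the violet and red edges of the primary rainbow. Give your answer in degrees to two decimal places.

1.15°

At 424 nm (n = 1.341): cos²i = 0.26609 → i = 58.946°, r = 39.705°, D_min = 139.071°, rainbow angle = 40.929°.
At 635 nm (n = 1.333): cos²i = 0.25896 → i = 59.410°, r = 40.225°, D_min = 137.922°, rainbow angle = 42.078°.
Angular width = |40.929° − 42.078°| = 1.149°.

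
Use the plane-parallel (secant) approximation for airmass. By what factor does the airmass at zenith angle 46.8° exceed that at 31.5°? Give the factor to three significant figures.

X(46.8°)/X(31.5°) = sec 46.8° / sec 31.5° = cos 31.5° / cos 46.8° = 0.8526/0.6845 = 1.2456.

1.25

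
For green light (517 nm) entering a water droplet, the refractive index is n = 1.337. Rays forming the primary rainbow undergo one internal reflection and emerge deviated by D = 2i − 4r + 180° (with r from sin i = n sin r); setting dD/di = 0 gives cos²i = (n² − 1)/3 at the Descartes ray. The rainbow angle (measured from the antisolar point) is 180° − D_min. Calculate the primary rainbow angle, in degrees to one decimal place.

cos²i = (1.78757 − 1)/3 = 0.26252; i = arccos(0.51237) = 59.178°.
sin r = sin 59.178°/1.337 = 0.64231; r = 39.964°.
D_min = 2·59.178° − 4·39.964° + 180° = 138.500°.
Rainbow angle = 180° − D_min = 41.500°.

41.5°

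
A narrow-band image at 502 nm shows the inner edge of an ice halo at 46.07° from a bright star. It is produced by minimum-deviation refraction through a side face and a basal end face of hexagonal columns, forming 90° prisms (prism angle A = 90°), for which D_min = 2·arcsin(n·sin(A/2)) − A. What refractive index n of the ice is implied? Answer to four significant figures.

Rearranging: n = sin((D_min + A)/2) / sin(A/2).
(D_min + A)/2 = (46.07° + 90°)/2 = 68.035°.
n = sin 68.035° / sin 45° = 0.9274 / 0.7071 = 1.3116.

1.312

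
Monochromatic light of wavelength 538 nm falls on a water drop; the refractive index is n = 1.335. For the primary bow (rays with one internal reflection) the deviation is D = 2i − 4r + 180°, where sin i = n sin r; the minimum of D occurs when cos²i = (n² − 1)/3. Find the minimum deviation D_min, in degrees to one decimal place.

138.2°

cos²i = (1.78222 − 1)/3 = 0.26074; i = arccos(0.51063) = 59.294°.
sin r = sin 59.294°/1.335 = 0.64405; r = 40.094°.
D_min = 2·59.294° − 4·40.094° + 180° = 138.212°.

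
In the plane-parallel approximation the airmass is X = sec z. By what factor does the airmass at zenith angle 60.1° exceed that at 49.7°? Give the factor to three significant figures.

X(60.1°)/X(49.7°) = sec 60.1° / sec 49.7° = cos 49.7° / cos 60.1° = 0.6468/0.4985 = 1.2975.

1.30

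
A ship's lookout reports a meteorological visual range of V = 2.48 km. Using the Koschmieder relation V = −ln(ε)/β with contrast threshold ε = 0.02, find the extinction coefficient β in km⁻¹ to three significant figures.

1.58 km⁻¹

β = −ln(0.02) / V = 3.912 / 2.48 = 1.5774 km⁻¹.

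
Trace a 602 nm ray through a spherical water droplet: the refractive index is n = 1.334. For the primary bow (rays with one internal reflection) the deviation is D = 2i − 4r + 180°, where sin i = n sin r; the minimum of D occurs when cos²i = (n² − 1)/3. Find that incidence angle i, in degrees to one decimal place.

59.4°

cos²i = (1.334² − 1)/3 = (1.77956 − 1)/3 = 0.25985.
cos i = 0.50976, so i = 59.352°.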